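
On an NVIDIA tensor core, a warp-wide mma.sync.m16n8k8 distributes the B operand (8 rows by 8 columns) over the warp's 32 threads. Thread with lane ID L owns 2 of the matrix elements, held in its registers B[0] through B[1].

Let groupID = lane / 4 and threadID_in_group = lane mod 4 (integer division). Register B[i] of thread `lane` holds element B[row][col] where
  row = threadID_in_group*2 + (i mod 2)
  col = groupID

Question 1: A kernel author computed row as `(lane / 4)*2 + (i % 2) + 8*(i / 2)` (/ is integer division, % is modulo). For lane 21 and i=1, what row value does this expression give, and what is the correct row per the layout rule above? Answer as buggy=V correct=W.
buggy=11 correct=3

`(lane / 4)*2 + (i % 2) + 8*(i / 2)`[21,1]⇒11
lane 21⇒21/4=5, 21 mod 4=1
i=1  r:2·1+1⇒3  c:5
row: 11 vs 3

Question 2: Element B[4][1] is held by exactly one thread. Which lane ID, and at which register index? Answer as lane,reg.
6,0

c=1⇒gr=1  r=4⇒th=2,odd=0
L=1*4+2=6  i=0=0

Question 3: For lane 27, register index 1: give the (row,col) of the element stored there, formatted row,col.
lane 27->27/4=6, 27 mod 4=3
i=1  r:2·3+1->7  c:6

7,6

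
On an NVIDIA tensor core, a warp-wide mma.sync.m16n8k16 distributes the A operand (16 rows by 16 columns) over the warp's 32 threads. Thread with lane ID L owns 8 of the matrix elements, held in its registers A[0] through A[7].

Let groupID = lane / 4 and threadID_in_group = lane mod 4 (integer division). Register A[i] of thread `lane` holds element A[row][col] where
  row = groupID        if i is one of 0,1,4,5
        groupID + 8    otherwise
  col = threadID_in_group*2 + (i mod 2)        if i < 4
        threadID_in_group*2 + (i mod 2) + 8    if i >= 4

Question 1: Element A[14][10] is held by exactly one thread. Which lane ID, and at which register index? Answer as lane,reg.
25,6

r:14=>grp=6,rB=1  c:10=>cB=1,tig=1,lo=0
L=6*4+1=25  i=1*4+1*2+0=6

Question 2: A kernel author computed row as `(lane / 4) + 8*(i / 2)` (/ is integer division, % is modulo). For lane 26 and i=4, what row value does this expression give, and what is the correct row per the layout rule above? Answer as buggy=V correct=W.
`(lane / 4) + 8*(i / 2)`[26,4]->22
lane 26->26/4=6, 26 mod 4=2
i=4  r:6+0->6  c:2·2+0+8->12
row: 22 vs 6

buggy=22 correct=6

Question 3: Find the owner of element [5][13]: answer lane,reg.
r=5→G=5,rhi=0  c=13→chi=1,T=2,p=1
L=5*4+2=22  i=1*4+0*2+1=5

22,5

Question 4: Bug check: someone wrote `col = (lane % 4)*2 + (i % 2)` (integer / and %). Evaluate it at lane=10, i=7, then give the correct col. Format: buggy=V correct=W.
buggy=5 correct=13

`(lane % 4)*2 + (i % 2)`[10,7]->5
lane 10->10/4=2, 10 mod 4=2
i=7  r:2+8->10  c:2·2+1+8->13
col: 5 vs 13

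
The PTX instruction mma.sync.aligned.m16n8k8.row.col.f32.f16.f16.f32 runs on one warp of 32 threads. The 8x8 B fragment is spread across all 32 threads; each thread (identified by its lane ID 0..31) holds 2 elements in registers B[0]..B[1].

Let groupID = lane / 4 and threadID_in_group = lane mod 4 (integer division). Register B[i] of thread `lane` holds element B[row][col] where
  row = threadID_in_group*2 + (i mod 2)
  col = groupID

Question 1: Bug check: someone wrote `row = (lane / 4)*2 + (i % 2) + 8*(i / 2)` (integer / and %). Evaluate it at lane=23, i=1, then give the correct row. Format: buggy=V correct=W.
`(lane / 4)*2 + (i % 2) + 8*(i / 2)`[23,1]→11
lane 23→23/4=5, 23 mod 4=3
i=1  r:2·3+1→7  c:5
row: 11 vs 7

buggy=11 correct=7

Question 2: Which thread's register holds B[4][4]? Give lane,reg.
c=4→G=4  r=4→T=2,p=0
L=4*4+2=18  i=0=0

18,0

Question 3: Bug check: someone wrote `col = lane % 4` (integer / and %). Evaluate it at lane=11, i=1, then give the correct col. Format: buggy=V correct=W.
buggy=3 correct=2

`lane % 4`[11,1]->3
lane 11: g=2 (11/4), t=3 (11%4)
i=1: r=3*2+1=7, c=g=2
col: 3 vs 2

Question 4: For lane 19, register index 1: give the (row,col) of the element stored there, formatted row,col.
7,4

L=19->gid=19>>2=4, tid=19&3=3
[1]->row 3·2+1=7  col gid=4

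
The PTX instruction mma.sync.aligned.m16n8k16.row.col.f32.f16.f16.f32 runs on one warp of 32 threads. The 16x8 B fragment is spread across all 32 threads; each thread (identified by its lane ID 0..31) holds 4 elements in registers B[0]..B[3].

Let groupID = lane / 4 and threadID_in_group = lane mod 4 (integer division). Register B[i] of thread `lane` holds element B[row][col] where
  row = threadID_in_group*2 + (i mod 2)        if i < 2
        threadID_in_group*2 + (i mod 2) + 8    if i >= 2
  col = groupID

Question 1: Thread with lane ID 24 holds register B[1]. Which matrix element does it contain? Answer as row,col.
24: G=6,T=0
[1] (0*2+1+0,6) = (1,6)

1,6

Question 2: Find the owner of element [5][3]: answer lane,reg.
14,1

c:3=>grp=3  r:5=>rB=0,tig=2,lo=1
L=3*4+2=14  i=0*2+1=1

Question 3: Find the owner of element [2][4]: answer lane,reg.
c=4⇒gr=4  r=2⇒Rb=0,th=1,odd=0
L=4*4+1=17  i=0*2+0=0

17,0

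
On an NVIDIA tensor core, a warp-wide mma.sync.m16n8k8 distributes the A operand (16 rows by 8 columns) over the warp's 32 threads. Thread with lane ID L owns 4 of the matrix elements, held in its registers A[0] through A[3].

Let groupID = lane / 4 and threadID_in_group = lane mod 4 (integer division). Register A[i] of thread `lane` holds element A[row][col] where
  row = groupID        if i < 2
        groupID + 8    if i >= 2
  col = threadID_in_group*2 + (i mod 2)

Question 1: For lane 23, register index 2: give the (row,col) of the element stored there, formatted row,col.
13,6

lane 23→23/4=5, 23 mod 4=3
i=2  r:5+8→13  c:2·3+0→6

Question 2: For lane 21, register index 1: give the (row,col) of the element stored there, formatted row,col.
L=21⇒gr=21>>2=5, th=21&3=1
[1]⇒row 5+0=5  col 1·2+1=3

5,3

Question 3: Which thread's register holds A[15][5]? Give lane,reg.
30,3

r=15→G=7,rhi=1  c=5→T=2,p=1
L=7*4+2=30  i=1*2+1=3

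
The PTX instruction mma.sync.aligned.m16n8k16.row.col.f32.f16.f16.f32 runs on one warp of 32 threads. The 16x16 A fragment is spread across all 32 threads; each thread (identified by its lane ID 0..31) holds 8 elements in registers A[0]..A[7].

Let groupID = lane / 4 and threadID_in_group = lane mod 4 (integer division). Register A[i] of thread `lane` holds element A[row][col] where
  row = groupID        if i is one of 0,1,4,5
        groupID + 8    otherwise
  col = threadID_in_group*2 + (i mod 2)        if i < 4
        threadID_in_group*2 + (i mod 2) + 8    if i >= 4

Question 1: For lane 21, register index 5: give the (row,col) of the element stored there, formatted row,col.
L=21⇒gr=21>>2=5, th=21&3=1
[5]⇒row 5+0=5  col 1·2+1+8=11

5,11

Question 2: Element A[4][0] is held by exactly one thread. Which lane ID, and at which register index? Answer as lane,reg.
r: 4->gid=4,r8=0  c: 0->c8=0,tid=0,i&1=0
L=4*4+0=16  i=0*4+0*2+0=0

16,0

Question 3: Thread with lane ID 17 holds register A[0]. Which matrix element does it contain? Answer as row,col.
4,2

lane 17: grp=4 (17/4), tig=1 (17%4)
i=0: r=4+0=4, c=1*2+0+0=2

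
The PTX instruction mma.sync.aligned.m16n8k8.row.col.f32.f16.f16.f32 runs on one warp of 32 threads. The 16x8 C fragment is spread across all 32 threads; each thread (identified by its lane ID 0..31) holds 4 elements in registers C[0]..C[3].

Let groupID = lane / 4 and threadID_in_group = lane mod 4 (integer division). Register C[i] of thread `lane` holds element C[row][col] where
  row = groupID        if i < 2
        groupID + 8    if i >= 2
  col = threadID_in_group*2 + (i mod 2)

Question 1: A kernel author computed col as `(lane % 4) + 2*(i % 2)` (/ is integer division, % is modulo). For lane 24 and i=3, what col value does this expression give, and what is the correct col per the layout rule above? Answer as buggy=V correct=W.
buggy=2 correct=1

`(lane % 4) + 2*(i % 2)`[24,3]=>2
lane 24: grp=6 (24/4), tig=0 (24%4)
i=3: r=6+8=14, c=0*2+1=1
col: 2 vs 1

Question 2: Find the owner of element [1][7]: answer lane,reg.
r=1→G=1,rhi=0  c=7→T=3,p=1
L=1*4+3=7  i=0*2+1=1

7,1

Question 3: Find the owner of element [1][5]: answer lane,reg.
r:1=>grp=1,rB=0  c:5=>tig=2,lo=1
L=1*4+2=6  i=0*2+1=1

6,1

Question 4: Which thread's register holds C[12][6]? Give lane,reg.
r:12=>grp=4,rB=1  c:6=>tig=3,lo=0
L=4*4+3=19  i=1*2+0=2

19,2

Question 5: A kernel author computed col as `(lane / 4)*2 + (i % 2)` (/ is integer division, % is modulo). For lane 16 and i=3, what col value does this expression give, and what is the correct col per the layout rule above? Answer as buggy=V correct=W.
buggy=9 correct=1

`(lane / 4)*2 + (i % 2)`[16,3]⇒9
lane 16⇒16/4=4, 16 mod 4=0
i=3  r:4+8⇒12  c:2·0+1⇒1
col: 9 vs 1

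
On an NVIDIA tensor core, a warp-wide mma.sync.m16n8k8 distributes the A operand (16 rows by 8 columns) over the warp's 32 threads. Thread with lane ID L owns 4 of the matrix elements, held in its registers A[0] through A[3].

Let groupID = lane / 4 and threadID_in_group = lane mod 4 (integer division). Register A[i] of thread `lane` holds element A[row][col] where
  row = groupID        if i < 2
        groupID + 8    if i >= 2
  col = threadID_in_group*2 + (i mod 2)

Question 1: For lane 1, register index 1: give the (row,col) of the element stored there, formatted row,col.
0,3

L=1->g=1>>2=0, t=1&3=1
[1]->row 0+0=0  col 1·2+1=3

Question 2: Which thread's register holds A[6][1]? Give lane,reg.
24,1

r=6->g=6,rb=0  c=1->t=0,b0=1
L=6*4+0=24  i=0*2+1=1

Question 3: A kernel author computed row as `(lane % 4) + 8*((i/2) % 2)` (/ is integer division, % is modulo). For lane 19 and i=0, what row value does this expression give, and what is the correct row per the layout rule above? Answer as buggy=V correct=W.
buggy=3 correct=4

`(lane % 4) + 8*((i/2) % 2)`[19,0]->3
L=19->g=19>>2=4, t=19&3=3
[0]->row 4+0=4  col 3·2+0=6
row: 3 vs 4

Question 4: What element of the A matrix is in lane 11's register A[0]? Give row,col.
2,6

L=11⇒gr=11>>2=2, th=11&3=3
[0]⇒row 2+0=2  col 3·2+0=6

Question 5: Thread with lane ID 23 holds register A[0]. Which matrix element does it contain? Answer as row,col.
L=23=>grp=23>>2=5, tig=23&3=3
[0]=>row 5+0=5  col 3·2+0=6

5,6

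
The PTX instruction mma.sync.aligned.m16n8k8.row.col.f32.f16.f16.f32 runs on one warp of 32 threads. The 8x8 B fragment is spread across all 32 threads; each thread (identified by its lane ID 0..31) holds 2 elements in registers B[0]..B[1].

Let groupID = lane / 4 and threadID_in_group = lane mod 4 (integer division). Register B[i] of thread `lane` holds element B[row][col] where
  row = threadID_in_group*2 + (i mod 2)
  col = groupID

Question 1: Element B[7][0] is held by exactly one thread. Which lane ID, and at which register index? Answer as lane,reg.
3,1

c=0⇒gr=0  r=7⇒th=3,odd=1
L=0*4+3=3  i=1=1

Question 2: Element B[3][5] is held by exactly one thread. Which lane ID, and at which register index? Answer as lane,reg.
21,1

c:5=>grp=5  r:3=>tig=1,lo=1
L=5*4+1=21  i=1=1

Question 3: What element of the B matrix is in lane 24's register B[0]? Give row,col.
24: gr=6,th=0
[0] (0*2+0,6) = (0,6)

0,6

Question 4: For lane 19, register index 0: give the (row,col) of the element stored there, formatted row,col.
lane 19: gid=4 (19/4), tid=3 (19%4)
i=0: r=3*2+0=6, c=gid=4

6,4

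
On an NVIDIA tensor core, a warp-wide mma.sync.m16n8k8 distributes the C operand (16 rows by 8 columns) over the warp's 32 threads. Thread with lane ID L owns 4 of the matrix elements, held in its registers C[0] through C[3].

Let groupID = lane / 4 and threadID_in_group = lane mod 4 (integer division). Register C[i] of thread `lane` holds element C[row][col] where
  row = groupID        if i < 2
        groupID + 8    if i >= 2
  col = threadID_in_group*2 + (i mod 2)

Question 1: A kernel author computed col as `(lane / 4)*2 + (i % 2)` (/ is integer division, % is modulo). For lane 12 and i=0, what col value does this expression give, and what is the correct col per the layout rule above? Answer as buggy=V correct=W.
`(lane / 4)*2 + (i % 2)`[12,0]->6
12: g=3,t=0
[0] (3+0,0*2+0) = (3,0)
col: 6 vs 0

buggy=6 correct=0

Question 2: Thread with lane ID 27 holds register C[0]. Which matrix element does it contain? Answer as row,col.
lane 27: gid=6 (27/4), tid=3 (27%4)
i=0: r=6+0=6, c=3*2+0=6

6,6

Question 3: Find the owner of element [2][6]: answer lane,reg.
11,0

r:2=>grp=2,rB=0  c:6=>tig=3,lo=0
L=2*4+3=11  i=0*2+0=0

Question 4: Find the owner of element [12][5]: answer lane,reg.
r: 12->gid=4,r8=1  c: 5->tid=2,i&1=1
L=4*4+2=18  i=1*2+1=3

18,3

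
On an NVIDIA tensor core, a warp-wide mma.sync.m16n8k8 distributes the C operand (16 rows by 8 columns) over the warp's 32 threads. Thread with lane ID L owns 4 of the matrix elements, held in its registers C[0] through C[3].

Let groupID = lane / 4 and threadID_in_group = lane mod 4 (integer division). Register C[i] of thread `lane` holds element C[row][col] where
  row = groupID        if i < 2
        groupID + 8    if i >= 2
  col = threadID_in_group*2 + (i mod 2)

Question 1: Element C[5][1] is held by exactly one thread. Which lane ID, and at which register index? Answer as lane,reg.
20,1

r=5→G=5,rhi=0  c=1→T=0,p=1
L=5*4+0=20  i=0*2+1=1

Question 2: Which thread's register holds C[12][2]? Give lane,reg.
r:12=>grp=4,rB=1  c:2=>tig=1,lo=0
L=4*4+1=17  i=1*2+0=2

17,2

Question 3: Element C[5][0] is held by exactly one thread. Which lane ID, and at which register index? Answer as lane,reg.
20,0

r: 5->gid=5,r8=0  c: 0->tid=0,i&1=0
L=5*4+0=20  i=0*2+0=0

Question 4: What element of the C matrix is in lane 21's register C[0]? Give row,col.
5,2

L=21=>grp=21>>2=5, tig=21&3=1
[0]=>row 5+0=5  col 1·2+0=2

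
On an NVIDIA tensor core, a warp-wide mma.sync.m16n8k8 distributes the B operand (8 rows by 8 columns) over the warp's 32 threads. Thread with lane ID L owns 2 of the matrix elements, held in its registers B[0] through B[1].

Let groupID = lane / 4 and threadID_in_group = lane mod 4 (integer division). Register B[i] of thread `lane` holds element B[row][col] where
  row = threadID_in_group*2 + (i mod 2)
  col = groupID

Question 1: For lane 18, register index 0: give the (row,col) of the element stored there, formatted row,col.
4,4

L=18=>grp=18>>2=4, tig=18&3=2
[0]=>row 2·2+0=4  col grp=4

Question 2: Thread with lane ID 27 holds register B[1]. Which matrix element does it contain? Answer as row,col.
7,6

lane 27: gid=6 (27/4), tid=3 (27%4)
i=1: r=3*2+1=7, c=gid=6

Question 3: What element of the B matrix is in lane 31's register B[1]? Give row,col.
lane 31: g=7 (31/4), t=3 (31%4)
i=1: r=3*2+1=7, c=g=7

7,7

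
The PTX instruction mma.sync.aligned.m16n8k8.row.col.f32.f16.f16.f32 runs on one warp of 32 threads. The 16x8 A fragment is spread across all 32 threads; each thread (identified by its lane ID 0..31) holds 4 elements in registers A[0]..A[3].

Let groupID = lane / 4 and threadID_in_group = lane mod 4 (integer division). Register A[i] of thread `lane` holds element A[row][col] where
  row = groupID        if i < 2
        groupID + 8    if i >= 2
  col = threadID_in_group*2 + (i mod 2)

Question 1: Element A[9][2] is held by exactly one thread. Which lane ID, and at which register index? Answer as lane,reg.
r=9⇒gr=1,Rb=1  c=2⇒th=1,odd=0
L=1*4+1=5  i=1*2+0=2

5,2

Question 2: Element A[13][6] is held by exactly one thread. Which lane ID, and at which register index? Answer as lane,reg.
23,2

r=13⇒gr=5,Rb=1  c=6⇒th=3,odd=0
L=5*4+3=23  i=1*2+0=2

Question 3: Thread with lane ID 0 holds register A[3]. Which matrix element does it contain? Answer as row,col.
8,1

lane 0: grp=0 (0/4), tig=0 (0%4)
i=3: r=0+8=8, c=0*2+1=1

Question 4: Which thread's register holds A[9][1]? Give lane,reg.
r=9⇒gr=1,Rb=1  c=1⇒th=0,odd=1
L=1*4+0=4  i=1*2+1=3

4,3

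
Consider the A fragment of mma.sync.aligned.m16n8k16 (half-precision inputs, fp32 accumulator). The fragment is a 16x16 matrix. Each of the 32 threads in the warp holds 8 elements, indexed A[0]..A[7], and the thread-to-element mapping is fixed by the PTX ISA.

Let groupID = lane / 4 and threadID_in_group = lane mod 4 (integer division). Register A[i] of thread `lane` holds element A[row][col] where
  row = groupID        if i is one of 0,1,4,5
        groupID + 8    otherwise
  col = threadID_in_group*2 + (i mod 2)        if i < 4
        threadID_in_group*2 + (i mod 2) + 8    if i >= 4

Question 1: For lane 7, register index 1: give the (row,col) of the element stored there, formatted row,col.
1,7

lane 7: gid=1 (7/4), tid=3 (7%4)
i=1: r=1+0=1, c=3*2+1+0=7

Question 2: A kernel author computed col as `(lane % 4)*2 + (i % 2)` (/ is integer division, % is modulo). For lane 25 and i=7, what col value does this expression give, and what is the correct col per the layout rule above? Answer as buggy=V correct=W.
buggy=3 correct=11

`(lane % 4)*2 + (i % 2)`[25,7]⇒3
L=25⇒gr=25>>2=6, th=25&3=1
[7]⇒row 6+8=14  col 1·2+1+8=11
col: 3 vs 11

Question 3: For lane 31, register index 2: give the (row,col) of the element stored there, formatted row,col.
15,6

lane 31=>31/4=7, 31 mod 4=3
i=2  r:7+8=>15  c:2·3+0+0=>6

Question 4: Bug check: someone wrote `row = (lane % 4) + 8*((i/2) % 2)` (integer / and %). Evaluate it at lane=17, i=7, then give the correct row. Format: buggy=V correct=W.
`(lane % 4) + 8*((i/2) % 2)`[17,7]→9
lane 17: G=4 (17/4), T=1 (17%4)
i=7: r=4+8=12, c=1*2+1+8=11
row: 9 vs 12

buggy=9 correct=12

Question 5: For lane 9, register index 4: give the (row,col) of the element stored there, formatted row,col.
lane 9: G=2 (9/4), T=1 (9%4)
i=4: r=2+0=2, c=1*2+0+8=10

2,10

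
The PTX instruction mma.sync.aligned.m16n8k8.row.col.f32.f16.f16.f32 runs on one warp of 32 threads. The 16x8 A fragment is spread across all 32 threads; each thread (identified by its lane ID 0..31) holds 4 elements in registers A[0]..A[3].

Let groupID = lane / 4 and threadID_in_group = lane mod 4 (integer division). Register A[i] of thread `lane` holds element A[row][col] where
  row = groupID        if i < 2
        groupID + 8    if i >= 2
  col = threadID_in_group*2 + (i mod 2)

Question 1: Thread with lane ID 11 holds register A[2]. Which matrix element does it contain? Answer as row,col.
lane 11→11/4=2, 11 mod 4=3
i=2  r:2+8→10  c:2·3+0→6

10,6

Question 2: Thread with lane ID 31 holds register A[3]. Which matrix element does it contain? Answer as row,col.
15,7

lane 31: gr=7 (31/4), th=3 (31%4)
i=3: r=7+8=15, c=3*2+1=7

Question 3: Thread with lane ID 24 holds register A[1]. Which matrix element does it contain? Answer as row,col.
6,1

24: G=6,T=0
[1] (6+0,0*2+1) = (6,1)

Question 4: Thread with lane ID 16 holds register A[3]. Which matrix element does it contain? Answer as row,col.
12,1

lane 16: grp=4 (16/4), tig=0 (16%4)
i=3: r=4+8=12, c=0*2+1=1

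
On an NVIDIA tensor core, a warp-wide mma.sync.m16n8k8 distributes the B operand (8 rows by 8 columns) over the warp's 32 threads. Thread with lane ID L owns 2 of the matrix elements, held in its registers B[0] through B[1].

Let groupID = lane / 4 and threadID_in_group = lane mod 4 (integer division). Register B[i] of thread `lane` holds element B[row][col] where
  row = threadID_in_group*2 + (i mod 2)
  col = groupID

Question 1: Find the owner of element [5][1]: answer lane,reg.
6,1

c: 1->gid=1  r: 5->tid=2,i&1=1
L=1*4+2=6  i=1=1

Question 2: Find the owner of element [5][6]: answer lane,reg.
26,1

c:6=>grp=6  r:5=>tig=2,lo=1
L=6*4+2=26  i=1=1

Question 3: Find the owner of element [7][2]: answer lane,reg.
11,1

c=2→G=2  r=7→T=3,p=1
L=2*4+3=11  i=1=1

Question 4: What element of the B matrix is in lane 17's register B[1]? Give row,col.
lane 17: gr=4 (17/4), th=1 (17%4)
i=1: r=1*2+1=3, c=gr=4

3,4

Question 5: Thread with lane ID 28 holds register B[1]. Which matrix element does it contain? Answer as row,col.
1,7

L=28->gid=28>>2=7, tid=28&3=0
[1]->row 0·2+1=1  col gid=7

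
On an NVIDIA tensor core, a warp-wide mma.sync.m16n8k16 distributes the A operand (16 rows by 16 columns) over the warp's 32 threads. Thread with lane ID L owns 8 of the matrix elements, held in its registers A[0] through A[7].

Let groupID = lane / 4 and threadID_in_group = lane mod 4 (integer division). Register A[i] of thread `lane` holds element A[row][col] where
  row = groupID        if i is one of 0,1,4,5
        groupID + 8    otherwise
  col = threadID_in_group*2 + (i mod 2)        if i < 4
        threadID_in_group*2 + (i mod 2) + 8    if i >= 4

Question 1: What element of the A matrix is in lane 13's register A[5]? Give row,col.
3,11

lane 13⇒13/4=3, 13 mod 4=1
i=5  r:3+0⇒3  c:2·1+1+8⇒11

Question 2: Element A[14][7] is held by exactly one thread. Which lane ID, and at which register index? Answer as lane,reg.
r=14⇒gr=6,Rb=1  c=7⇒Cb=0,th=3,odd=1
L=6*4+3=27  i=0*4+1*2+1=3

27,3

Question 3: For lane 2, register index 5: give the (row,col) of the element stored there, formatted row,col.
0,13

lane 2: G=0 (2/4), T=2 (2%4)
i=5: r=0+0=0, c=2*2+1+8=13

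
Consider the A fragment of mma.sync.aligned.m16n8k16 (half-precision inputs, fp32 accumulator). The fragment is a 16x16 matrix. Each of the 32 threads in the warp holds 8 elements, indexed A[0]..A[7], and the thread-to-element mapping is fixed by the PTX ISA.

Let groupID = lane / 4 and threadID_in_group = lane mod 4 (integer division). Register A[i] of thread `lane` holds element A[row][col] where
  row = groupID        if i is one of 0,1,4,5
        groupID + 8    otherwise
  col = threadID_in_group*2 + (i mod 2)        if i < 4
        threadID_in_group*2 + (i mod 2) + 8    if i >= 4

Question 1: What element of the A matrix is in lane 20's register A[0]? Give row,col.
20: grp=5,tig=0
[0] (5+0,0*2+0+0) = (5,0)

5,0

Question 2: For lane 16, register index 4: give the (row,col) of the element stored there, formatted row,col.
lane 16: gid=4 (16/4), tid=0 (16%4)
i=4: r=4+0=4, c=0*2+0+8=8

4,8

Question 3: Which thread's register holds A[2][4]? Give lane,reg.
10,0

r=2⇒gr=2,Rb=0  c=4⇒Cb=0,th=2,odd=0
L=2*4+2=10  i=0*4+0*2+0=0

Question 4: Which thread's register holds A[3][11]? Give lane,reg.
r: 3->gid=3,r8=0  c: 11->c8=1,tid=1,i&1=1
L=3*4+1=13  i=1*4+0*2+1=5

13,5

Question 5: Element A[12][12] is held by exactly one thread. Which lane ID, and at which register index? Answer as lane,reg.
r=12⇒gr=4,Rb=1  c=12⇒Cb=1,th=2,odd=0
L=4*4+2=18  i=1*4+1*2+0=6

18,6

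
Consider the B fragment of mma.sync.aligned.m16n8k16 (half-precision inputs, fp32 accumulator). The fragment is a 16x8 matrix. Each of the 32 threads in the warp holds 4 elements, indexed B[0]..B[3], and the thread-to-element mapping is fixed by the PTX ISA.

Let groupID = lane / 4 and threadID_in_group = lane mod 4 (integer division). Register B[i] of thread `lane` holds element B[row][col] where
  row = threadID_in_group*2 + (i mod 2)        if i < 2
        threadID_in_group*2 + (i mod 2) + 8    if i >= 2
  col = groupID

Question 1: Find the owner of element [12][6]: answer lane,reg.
26,2

c: 6->gid=6  r: 12->r8=1,tid=2,i&1=0
L=6*4+2=26  i=1*2+0=2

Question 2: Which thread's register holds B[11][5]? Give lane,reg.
c=5→G=5  r=11→rhi=1,T=1,p=1
L=5*4+1=21  i=1*2+1=3

21,3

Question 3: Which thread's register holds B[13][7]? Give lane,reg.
c=7⇒gr=7  r=13⇒Rb=1,th=2,odd=1
L=7*4+2=30  i=1*2+1=3

30,3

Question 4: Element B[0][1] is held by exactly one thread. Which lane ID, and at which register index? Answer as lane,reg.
c: 1->gid=1  r: 0->r8=0,tid=0,i&1=0
L=1*4+0=4  i=0*2+0=0

4,0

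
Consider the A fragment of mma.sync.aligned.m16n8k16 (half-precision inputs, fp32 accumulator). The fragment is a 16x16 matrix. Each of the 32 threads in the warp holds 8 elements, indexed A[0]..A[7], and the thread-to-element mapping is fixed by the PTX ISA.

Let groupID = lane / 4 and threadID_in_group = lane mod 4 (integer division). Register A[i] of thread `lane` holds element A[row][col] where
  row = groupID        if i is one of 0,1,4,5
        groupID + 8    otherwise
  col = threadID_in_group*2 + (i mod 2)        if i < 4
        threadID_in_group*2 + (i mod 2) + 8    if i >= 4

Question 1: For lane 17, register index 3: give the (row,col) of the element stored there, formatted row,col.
12,3

lane 17=>17/4=4, 17 mod 4=1
i=3  r:4+8=>12  c:2·1+1+0=>3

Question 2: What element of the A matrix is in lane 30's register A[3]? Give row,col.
30: G=7,T=2
[3] (7+8,2*2+1+0) = (15,5)

15,5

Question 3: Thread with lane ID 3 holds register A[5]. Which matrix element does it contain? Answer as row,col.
3: g=0,t=3
[5] (0+0,3*2+1+8) = (0,15)

0,15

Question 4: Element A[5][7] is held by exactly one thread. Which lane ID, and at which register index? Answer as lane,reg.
23,1

r=5→G=5,rhi=0  c=7→chi=0,T=3,p=1
L=5*4+3=23  i=0*4+0*2+1=1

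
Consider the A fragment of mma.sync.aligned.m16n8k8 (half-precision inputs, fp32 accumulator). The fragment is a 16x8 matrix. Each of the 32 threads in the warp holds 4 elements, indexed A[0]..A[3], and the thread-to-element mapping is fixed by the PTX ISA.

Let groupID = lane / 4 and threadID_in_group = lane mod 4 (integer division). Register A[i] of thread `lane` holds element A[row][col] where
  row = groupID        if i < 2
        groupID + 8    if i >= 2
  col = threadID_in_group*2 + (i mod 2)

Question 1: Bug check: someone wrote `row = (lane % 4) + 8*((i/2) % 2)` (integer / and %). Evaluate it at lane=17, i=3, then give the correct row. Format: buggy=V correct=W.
buggy=9 correct=12

`(lane % 4) + 8*((i/2) % 2)`[17,3]⇒9
L=17⇒gr=17>>2=4, th=17&3=1
[3]⇒row 4+8=12  col 1·2+1=3
row: 9 vs 12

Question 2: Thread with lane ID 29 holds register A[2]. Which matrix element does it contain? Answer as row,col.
lane 29: gr=7 (29/4), th=1 (29%4)
i=2: r=7+8=15, c=1*2+0=2

15,2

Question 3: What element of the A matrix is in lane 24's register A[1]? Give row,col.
6,1

lane 24: grp=6 (24/4), tig=0 (24%4)
i=1: r=6+0=6, c=0*2+1=1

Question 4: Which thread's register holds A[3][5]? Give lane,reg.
r=3⇒gr=3,Rb=0  c=5⇒th=2,odd=1
L=3*4+2=14  i=0*2+1=1

14,1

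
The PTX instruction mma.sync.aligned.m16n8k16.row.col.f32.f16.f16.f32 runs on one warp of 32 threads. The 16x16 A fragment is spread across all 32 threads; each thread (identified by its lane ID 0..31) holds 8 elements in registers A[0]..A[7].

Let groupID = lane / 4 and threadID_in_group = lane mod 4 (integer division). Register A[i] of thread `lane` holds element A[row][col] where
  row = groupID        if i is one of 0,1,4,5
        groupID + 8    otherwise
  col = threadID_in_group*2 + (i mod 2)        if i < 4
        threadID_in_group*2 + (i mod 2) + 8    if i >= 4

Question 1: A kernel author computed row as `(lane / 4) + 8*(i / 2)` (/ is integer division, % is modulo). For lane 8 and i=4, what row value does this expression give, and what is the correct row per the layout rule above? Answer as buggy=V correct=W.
`(lane / 4) + 8*(i / 2)`[8,4]=>18
8: grp=2,tig=0
[4] (2+0,0*2+0+8) = (2,8)
row: 18 vs 2

buggy=18 correct=2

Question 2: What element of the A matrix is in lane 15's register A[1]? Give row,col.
3,7

15: gr=3,th=3
[1] (3+0,3*2+1+0) = (3,7)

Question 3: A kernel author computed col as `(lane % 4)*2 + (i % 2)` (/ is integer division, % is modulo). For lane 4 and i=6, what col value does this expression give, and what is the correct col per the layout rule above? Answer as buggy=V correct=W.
buggy=0 correct=8

`(lane % 4)*2 + (i % 2)`[4,6]→0
4: G=1,T=0
[6] (1+8,0*2+0+8) = (9,8)
col: 0 vs 8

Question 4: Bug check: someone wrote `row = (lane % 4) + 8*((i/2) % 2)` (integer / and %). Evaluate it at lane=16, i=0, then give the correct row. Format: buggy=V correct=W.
buggy=0 correct=4

`(lane % 4) + 8*((i/2) % 2)`[16,0]->0
lane 16->16/4=4, 16 mod 4=0
i=0  r:4+0->4  c:2·0+0+0->0
row: 0 vs 4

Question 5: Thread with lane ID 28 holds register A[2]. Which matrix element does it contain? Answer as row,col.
15,0

lane 28: g=7 (28/4), t=0 (28%4)
i=2: r=7+8=15, c=0*2+0+0=0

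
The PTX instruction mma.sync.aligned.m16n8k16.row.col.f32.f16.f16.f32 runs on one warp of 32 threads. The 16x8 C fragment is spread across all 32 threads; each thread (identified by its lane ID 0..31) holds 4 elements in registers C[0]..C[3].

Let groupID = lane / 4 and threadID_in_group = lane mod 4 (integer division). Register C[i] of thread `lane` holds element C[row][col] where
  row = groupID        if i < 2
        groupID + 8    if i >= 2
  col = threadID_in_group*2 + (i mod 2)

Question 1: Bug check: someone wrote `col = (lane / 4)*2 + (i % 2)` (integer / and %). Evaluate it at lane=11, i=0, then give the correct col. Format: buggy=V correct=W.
`(lane / 4)*2 + (i % 2)`[11,0]->4
lane 11: gid=2 (11/4), tid=3 (11%4)
i=0: r=2+0=2, c=3*2+0=6
col: 4 vs 6

buggy=4 correct=6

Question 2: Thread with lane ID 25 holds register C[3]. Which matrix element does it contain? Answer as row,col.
14,3

lane 25=>25/4=6, 25 mod 4=1
i=3  r:6+8=>14  c:2·1+1=>3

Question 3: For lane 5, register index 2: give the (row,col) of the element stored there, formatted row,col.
lane 5→5/4=1, 5 mod 4=1
i=2  r:1+8→9  c:2·1+0→2

9,2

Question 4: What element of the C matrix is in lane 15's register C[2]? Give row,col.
11,6

lane 15→15/4=3, 15 mod 4=3
i=2  r:3+8→11  c:2·3+0→6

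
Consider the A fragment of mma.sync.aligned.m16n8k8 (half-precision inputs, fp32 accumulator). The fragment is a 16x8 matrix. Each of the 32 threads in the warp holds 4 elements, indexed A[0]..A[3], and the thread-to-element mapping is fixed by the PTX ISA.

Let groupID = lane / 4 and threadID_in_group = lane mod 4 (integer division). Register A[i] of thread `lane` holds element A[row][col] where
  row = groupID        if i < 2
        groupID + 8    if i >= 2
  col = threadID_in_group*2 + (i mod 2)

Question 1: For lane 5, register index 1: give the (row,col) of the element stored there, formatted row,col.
1,3

lane 5⇒5/4=1, 5 mod 4=1
i=1  r:1+0⇒1  c:2·1+1⇒3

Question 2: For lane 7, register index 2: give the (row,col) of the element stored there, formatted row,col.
7: grp=1,tig=3
[2] (1+8,3*2+0) = (9,6)

9,6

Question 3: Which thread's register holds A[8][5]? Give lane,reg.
2,3

r=8->g=0,rb=1  c=5->t=2,b0=1
L=0*4+2=2  i=1*2+1=3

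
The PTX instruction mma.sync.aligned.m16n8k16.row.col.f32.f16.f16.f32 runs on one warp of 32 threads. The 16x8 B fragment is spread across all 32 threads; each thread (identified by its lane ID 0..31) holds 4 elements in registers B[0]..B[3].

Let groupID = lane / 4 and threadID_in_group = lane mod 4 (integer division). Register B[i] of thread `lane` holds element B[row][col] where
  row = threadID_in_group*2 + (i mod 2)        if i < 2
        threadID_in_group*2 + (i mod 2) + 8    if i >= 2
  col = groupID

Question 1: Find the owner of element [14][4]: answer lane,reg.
19,2

c:4=>grp=4  r:14=>rB=1,tig=3,lo=0
L=4*4+3=19  i=1*2+0=2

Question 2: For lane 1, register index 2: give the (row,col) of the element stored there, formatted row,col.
1: gr=0,th=1
[2] (1*2+0+8,0) = (10,0)

10,0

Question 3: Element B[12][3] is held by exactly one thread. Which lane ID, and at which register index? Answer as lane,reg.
c=3→G=3  r=12→rhi=1,T=2,p=0
L=3*4+2=14  i=1*2+0=2

14,2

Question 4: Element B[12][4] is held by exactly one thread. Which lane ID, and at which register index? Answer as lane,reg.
18,2

c=4→G=4  r=12→rhi=1,T=2,p=0
L=4*4+2=18  i=1*2+0=2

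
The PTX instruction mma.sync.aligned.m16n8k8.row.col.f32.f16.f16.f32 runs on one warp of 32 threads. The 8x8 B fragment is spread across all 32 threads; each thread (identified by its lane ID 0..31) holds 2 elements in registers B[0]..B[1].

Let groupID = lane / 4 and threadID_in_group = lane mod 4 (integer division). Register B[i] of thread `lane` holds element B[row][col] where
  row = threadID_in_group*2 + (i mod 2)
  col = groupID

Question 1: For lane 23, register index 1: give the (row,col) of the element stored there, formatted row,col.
lane 23->23/4=5, 23 mod 4=3
i=1  r:2·3+1->7  c:5

7,5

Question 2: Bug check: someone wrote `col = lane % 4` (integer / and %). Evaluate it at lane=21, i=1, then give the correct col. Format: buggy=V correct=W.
buggy=1 correct=5

`lane % 4`[21,1]->1
lane 21->21/4=5, 21 mod 4=1
i=1  r:2·1+1->3  c:5
col: 1 vs 5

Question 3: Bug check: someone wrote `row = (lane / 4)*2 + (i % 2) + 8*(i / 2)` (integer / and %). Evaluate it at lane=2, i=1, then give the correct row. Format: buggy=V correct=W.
`(lane / 4)*2 + (i % 2) + 8*(i / 2)`[2,1]->1
lane 2: g=0 (2/4), t=2 (2%4)
i=1: r=2*2+1=5, c=g=0
row: 1 vs 5

buggy=1 correct=5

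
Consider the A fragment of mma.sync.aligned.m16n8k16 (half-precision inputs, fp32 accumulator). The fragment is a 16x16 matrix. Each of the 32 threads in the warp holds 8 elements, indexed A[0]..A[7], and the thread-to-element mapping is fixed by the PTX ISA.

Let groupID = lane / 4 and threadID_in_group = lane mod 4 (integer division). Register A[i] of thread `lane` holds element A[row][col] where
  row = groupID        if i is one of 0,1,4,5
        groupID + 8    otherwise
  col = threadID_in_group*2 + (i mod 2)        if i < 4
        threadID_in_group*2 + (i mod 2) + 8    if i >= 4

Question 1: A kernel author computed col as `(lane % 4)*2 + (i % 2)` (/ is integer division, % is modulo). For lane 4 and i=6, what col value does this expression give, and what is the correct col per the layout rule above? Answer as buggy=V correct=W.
`(lane % 4)*2 + (i % 2)`[4,6]→0
L=4→G=4>>2=1, T=4&3=0
[6]→row 1+8=9  col 0·2+0+8=8
col: 0 vs 8

buggy=0 correct=8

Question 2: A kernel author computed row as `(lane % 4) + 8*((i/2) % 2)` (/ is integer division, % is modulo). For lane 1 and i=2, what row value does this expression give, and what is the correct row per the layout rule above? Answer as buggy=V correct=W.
`(lane % 4) + 8*((i/2) % 2)`[1,2]->9
lane 1: gid=0 (1/4), tid=1 (1%4)
i=2: r=0+8=8, c=1*2+0+0=2
row: 9 vs 8

buggy=9 correct=8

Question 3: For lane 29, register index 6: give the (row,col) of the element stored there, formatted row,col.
15,10

lane 29=>29/4=7, 29 mod 4=1
i=6  r:7+8=>15  c:2·1+0+8=>10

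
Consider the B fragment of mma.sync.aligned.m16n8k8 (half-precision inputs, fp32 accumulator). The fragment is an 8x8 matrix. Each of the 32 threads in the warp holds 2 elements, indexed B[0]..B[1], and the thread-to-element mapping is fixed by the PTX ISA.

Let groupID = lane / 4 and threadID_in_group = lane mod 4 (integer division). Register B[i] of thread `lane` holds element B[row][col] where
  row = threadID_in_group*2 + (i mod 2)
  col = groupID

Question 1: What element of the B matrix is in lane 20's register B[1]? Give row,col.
1,5

L=20->g=20>>2=5, t=20&3=0
[1]->row 0·2+1=1  col g=5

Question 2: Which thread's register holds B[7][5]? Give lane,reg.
c: 5->gid=5  r: 7->tid=3,i&1=1
L=5*4+3=23  i=1=1

23,1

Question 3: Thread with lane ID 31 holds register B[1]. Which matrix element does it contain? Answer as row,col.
7,7

31: grp=7,tig=3
[1] (3*2+1,7) = (7,7)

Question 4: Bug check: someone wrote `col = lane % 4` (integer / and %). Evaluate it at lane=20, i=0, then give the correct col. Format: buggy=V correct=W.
`lane % 4`[20,0]->0
lane 20: g=5 (20/4), t=0 (20%4)
i=0: r=0*2+0=0, c=g=5
col: 0 vs 5

buggy=0 correct=5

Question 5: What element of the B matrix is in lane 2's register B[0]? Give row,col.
4,0

lane 2: G=0 (2/4), T=2 (2%4)
i=0: r=2*2+0=4, c=G=0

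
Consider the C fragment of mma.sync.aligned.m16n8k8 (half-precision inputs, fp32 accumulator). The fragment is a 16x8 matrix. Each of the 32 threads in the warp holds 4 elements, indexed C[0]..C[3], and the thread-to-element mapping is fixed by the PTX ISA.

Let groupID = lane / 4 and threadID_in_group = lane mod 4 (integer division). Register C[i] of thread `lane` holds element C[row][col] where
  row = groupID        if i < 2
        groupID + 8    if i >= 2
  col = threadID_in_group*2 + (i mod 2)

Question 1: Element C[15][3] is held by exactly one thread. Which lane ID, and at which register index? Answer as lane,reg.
r=15→G=7,rhi=1  c=3→T=1,p=1
L=7*4+1=29  i=1*2+1=3

29,3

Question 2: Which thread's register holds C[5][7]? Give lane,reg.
23,1

r=5->g=5,rb=0  c=7->t=3,b0=1
L=5*4+3=23  i=0*2+1=1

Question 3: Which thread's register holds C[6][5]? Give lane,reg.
26,1

r: 6->gid=6,r8=0  c: 5->tid=2,i&1=1
L=6*4+2=26  i=0*2+1=1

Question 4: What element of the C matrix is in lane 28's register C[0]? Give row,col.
7,0

L=28=>grp=28>>2=7, tig=28&3=0
[0]=>row 7+0=7  col 0·2+0=0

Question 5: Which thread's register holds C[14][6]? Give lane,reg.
27,2

r=14→G=6,rhi=1  c=6→T=3,p=0
L=6*4+3=27  i=1*2+0=2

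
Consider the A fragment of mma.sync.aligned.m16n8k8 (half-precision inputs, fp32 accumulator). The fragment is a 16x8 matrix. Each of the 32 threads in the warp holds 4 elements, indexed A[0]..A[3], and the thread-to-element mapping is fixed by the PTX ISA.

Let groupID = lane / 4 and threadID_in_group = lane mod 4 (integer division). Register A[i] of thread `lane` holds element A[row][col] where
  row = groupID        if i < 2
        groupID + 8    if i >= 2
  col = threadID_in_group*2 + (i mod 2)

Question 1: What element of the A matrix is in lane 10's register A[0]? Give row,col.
2,4

L=10→G=10>>2=2, T=10&3=2
[0]→row 2+0=2  col 2·2+0=4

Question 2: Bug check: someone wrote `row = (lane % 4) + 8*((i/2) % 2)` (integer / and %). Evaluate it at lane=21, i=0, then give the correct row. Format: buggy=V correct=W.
`(lane % 4) + 8*((i/2) % 2)`[21,0]->1
21: gid=5,tid=1
[0] (5+0,1*2+0) = (5,2)
row: 1 vs 5

buggy=1 correct=5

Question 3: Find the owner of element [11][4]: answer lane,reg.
r:11=>grp=3,rB=1  c:4=>tig=2,lo=0
L=3*4+2=14  i=1*2+0=2

14,2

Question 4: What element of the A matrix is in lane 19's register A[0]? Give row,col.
4,6

L=19⇒gr=19>>2=4, th=19&3=3
[0]⇒row 4+0=4  col 3·2+0=6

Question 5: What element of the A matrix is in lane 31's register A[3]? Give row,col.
15,7

31: g=7,t=3
[3] (7+8,3*2+1) = (15,7)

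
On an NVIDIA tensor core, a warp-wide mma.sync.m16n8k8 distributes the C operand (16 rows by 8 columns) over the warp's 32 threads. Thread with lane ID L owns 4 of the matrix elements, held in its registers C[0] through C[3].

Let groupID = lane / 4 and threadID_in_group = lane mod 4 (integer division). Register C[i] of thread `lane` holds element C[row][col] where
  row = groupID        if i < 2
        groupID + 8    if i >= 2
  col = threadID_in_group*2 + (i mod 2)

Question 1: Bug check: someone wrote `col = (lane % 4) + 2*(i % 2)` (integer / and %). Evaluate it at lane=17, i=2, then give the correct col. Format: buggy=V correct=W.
buggy=1 correct=2

`(lane % 4) + 2*(i % 2)`[17,2]→1
lane 17: G=4 (17/4), T=1 (17%4)
i=2: r=4+8=12, c=1*2+0=2
col: 1 vs 2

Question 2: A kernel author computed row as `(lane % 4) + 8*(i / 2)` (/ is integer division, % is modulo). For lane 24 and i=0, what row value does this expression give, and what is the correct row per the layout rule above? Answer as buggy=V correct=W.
`(lane % 4) + 8*(i / 2)`[24,0]->0
lane 24: gid=6 (24/4), tid=0 (24%4)
i=0: r=6+0=6, c=0*2+0=0
row: 0 vs 6

buggy=0 correct=6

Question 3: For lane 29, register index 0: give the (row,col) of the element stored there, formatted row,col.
7,2

lane 29: gid=7 (29/4), tid=1 (29%4)
i=0: r=7+0=7, c=1*2+0=2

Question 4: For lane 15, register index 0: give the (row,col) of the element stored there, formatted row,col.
L=15->g=15>>2=3, t=15&3=3
[0]->row 3+0=3  col 3·2+0=6

3,6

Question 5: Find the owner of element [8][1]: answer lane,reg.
0,3

r:8=>grp=0,rB=1  c:1=>tig=0,lo=1
L=0*4+0=0  i=1*2+1=3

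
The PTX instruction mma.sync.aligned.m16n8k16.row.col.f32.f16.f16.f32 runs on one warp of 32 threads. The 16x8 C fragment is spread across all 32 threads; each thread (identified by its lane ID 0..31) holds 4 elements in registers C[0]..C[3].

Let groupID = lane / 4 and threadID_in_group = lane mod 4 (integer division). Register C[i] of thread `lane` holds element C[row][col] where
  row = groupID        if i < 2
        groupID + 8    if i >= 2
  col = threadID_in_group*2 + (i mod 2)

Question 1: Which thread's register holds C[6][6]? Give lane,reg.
27,0

r=6→G=6,rhi=0  c=6→T=3,p=0
L=6*4+3=27  i=0*2+0=0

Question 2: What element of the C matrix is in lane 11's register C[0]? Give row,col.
lane 11->11/4=2, 11 mod 4=3
i=0  r:2+0->2  c:2·3+0->6

2,6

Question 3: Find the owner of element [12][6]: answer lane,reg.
r=12->g=4,rb=1  c=6->t=3,b0=0
L=4*4+3=19  i=1*2+0=2

19,2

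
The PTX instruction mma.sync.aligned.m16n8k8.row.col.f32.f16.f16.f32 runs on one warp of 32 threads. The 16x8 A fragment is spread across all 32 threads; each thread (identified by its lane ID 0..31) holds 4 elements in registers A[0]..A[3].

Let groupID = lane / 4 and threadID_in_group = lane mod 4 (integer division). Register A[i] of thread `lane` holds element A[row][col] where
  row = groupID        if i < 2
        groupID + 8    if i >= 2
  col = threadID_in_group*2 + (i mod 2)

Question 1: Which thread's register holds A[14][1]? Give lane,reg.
r=14->g=6,rb=1  c=1->t=0,b0=1
L=6*4+0=24  i=1*2+1=3

24,3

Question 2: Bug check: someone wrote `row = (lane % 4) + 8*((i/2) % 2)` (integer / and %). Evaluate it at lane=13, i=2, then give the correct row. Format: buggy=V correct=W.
buggy=9 correct=11

`(lane % 4) + 8*((i/2) % 2)`[13,2]->9
L=13->g=13>>2=3, t=13&3=1
[2]->row 3+8=11  col 1·2+0=2
row: 9 vs 11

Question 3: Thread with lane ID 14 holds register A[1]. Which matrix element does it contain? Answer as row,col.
3,5

lane 14: grp=3 (14/4), tig=2 (14%4)
i=1: r=3+0=3, c=2*2+1=5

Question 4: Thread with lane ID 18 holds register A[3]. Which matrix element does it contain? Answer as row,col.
L=18->g=18>>2=4, t=18&3=2
[3]->row 4+8=12  col 2·2+1=5

12,5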